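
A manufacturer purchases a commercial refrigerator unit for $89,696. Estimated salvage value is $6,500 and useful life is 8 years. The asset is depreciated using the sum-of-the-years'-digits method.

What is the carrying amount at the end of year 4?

$29,610

Depreciable base = $89,696 − $6,500 = $83,196.
Sum of the years' digits = 8+7+6+5+4+3+2+1 = 36.
Year 1: $83,196 × 8/36 = $18,488. Book value $71,208.
Year 2: $83,196 × 7/36 = $16,177. Book value $55,031.
Year 3: $83,196 × 6/36 = $13,866. Book value $41,165.
Year 4: $83,196 × 5/36 = $11,555. Book value $29,610.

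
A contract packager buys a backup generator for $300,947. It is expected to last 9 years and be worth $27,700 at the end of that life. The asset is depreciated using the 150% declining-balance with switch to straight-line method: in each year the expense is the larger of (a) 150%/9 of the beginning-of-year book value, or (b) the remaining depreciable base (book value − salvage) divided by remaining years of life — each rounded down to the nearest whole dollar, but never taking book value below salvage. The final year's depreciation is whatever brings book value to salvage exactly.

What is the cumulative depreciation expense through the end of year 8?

$249,935

Depreciable base = $300,947 − $27,700 = $273,247.
Year 1: DB = ⌊$300,947 × 150%/9⌋ = $50,157; SL = ⌊$273,247/9⌋ = $30,360 → take DB $50,157. Book value $250,790.
Year 2: DB = ⌊$250,790 × 150%/9⌋ = $41,798; SL = ⌊$223,090/8⌋ = $27,886 → take DB $41,798. Book value $208,992.
Year 3: DB = ⌊$208,992 × 150%/9⌋ = $34,832; SL = ⌊$181,292/7⌋ = $25,898 → take DB $34,832. Book value $174,160.
Year 4: DB = ⌊$174,160 × 150%/9⌋ = $29,026; SL = ⌊$146,460/6⌋ = $24,410 → take DB $29,026. Book value $145,134.
Year 5: DB = ⌊$145,134 × 150%/9⌋ = $24,189; SL = ⌊$117,434/5⌋ = $23,486 → take DB $24,189. Book value $120,945.
Year 6: DB = ⌊$120,945 × 150%/9⌋ = $20,157; SL = ⌊$93,245/4⌋ = $23,311 → take SL $23,311. Book value $97,634.
Year 7: DB = ⌊$97,634 × 150%/9⌋ = $16,272; SL = ⌊$69,934/3⌋ = $23,311 → take SL $23,311. Book value $74,323.
Year 8: DB = ⌊$74,323 × 150%/9⌋ = $12,387; SL = ⌊$46,623/2⌋ = $23,311 → take SL $23,311. Book value $51,012.
Accumulated through year 8 = $300,947 − $51,012 = $249,935.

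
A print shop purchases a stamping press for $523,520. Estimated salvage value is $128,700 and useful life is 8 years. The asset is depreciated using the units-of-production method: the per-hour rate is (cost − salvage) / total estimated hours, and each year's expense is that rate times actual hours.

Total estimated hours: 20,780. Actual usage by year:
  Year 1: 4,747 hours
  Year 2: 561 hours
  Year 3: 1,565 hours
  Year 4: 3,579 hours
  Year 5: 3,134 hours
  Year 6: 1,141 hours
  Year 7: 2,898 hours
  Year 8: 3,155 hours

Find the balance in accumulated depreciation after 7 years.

Depreciable base = $523,520 − $128,700 = $394,820.
Rate = $394,820 / 20,780 hours = $19 per hour.
Year 1: 4,747 × $19 = $90,193. Book value $433,327.
Year 2: 561 × $19 = $10,659. Book value $422,668.
Year 3: 1,565 × $19 = $29,735. Book value $392,933.
Year 4: 3,579 × $19 = $68,001. Book value $324,932.
Year 5: 3,134 × $19 = $59,546. Book value $265,386.
Year 6: 1,141 × $19 = $21,679. Book value $243,707.
Year 7: 2,898 × $19 = $55,062. Book value $188,645.
Accumulated through year 7 = $523,520 − $188,645 = $334,875.

$334,875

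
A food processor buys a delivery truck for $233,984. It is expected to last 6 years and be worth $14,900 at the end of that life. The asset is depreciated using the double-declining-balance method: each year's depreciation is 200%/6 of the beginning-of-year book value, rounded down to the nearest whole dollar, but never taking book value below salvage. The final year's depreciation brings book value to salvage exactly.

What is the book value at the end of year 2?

Depreciable base = $233,984 − $14,900 = $219,084.
Year 1: ⌊$233,984 × 200%/6⌋ = $77,994. Book value $155,990.
Year 2: ⌊$155,990 × 200%/6⌋ = $51,996. Book value $103,994.

$103,994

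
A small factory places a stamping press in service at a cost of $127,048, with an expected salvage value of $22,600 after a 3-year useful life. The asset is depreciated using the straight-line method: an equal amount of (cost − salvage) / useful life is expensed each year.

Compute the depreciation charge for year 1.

Depreciable base = $127,048 − $22,600 = $104,448.
Annual expense = $104,448 / 3 = $34,816.

$34,816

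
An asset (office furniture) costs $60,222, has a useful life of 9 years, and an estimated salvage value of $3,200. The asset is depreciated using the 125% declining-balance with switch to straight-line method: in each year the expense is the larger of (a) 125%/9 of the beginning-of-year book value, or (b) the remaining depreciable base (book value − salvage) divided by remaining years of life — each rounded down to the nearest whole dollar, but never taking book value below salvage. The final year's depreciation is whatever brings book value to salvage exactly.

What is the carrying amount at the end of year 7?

$14,952

Depreciable base = $60,222 − $3,200 = $57,022.
Year 1: DB = ⌊$60,222 × 125%/9⌋ = $8,364; SL = ⌊$57,022/9⌋ = $6,335 → take DB $8,364. Book value $51,858.
Year 2: DB = ⌊$51,858 × 125%/9⌋ = $7,202; SL = ⌊$48,658/8⌋ = $6,082 → take DB $7,202. Book value $44,656.
Year 3: DB = ⌊$44,656 × 125%/9⌋ = $6,202; SL = ⌊$41,456/7⌋ = $5,922 → take DB $6,202. Book value $38,454.
Year 4: DB = ⌊$38,454 × 125%/9⌋ = $5,340; SL = ⌊$35,254/6⌋ = $5,875 → take SL $5,875. Book value $32,579.
Year 5: DB = ⌊$32,579 × 125%/9⌋ = $4,524; SL = ⌊$29,379/5⌋ = $5,875 → take SL $5,875. Book value $26,704.
Year 6: DB = ⌊$26,704 × 125%/9⌋ = $3,708; SL = ⌊$23,504/4⌋ = $5,876 → take SL $5,876. Book value $20,828.
Year 7: DB = ⌊$20,828 × 125%/9⌋ = $2,892; SL = ⌊$17,628/3⌋ = $5,876 → take SL $5,876. Book value $14,952.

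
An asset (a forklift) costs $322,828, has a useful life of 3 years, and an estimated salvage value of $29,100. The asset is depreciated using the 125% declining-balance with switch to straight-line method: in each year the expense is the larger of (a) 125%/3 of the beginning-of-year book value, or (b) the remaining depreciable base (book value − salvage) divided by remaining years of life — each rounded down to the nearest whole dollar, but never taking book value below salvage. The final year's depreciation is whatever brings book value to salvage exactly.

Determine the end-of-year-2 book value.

Depreciable base = $322,828 − $29,100 = $293,728.
Year 1: DB = ⌊$322,828 × 125%/3⌋ = $134,511; SL = ⌊$293,728/3⌋ = $97,909 → take DB $134,511. Book value $188,317.
Year 2: DB = ⌊$188,317 × 125%/3⌋ = $78,465; SL = ⌊$159,217/2⌋ = $79,608 → take SL $79,608. Book value $108,709.

$108,709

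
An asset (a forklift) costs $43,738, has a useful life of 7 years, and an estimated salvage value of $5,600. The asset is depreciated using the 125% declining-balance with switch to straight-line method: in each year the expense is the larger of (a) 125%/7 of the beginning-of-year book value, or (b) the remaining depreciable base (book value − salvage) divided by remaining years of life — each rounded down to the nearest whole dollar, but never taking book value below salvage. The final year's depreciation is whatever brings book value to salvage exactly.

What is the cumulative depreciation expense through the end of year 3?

$19,495

Depreciable base = $43,738 − $5,600 = $38,138.
Year 1: DB = ⌊$43,738 × 125%/7⌋ = $7,810; SL = ⌊$38,138/7⌋ = $5,448 → take DB $7,810. Book value $35,928.
Year 2: DB = ⌊$35,928 × 125%/7⌋ = $6,415; SL = ⌊$30,328/6⌋ = $5,054 → take DB $6,415. Book value $29,513.
Year 3: DB = ⌊$29,513 × 125%/7⌋ = $5,270; SL = ⌊$23,913/5⌋ = $4,782 → take DB $5,270. Book value $24,243.
Accumulated through year 3 = $43,738 − $24,243 = $19,495.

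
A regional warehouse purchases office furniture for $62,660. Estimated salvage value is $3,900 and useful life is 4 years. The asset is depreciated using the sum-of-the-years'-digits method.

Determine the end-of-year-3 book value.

$9,776

Depreciable base = $62,660 − $3,900 = $58,760.
Sum of the years' digits = 4+3+2+1 = 10.
Year 1: $58,760 × 4/10 = $23,504. Book value $39,156.
Year 2: $58,760 × 3/10 = $17,628. Book value $21,528.
Year 3: $58,760 × 2/10 = $11,752. Book value $9,776.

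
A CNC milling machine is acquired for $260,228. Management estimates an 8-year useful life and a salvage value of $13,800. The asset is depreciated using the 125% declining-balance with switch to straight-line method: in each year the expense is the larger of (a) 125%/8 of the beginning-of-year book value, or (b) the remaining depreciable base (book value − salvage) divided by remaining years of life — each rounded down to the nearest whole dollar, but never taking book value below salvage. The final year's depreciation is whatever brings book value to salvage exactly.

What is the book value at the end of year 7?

$42,303

Depreciable base = $260,228 − $13,800 = $246,428.
Year 1: DB = ⌊$260,228 × 125%/8⌋ = $40,660; SL = ⌊$246,428/8⌋ = $30,803 → take DB $40,660. Book value $219,568.
Year 2: DB = ⌊$219,568 × 125%/8⌋ = $34,307; SL = ⌊$205,768/7⌋ = $29,395 → take DB $34,307. Book value $185,261.
Year 3: DB = ⌊$185,261 × 125%/8⌋ = $28,947; SL = ⌊$171,461/6⌋ = $28,576 → take DB $28,947. Book value $156,314.
Year 4: DB = ⌊$156,314 × 125%/8⌋ = $24,424; SL = ⌊$142,514/5⌋ = $28,502 → take SL $28,502. Book value $127,812.
Year 5: DB = ⌊$127,812 × 125%/8⌋ = $19,970; SL = ⌊$114,012/4⌋ = $28,503 → take SL $28,503. Book value $99,309.
Year 6: DB = ⌊$99,309 × 125%/8⌋ = $15,517; SL = ⌊$85,509/3⌋ = $28,503 → take SL $28,503. Book value $70,806.
Year 7: DB = ⌊$70,806 × 125%/8⌋ = $11,063; SL = ⌊$57,006/2⌋ = $28,503 → take SL $28,503. Book value $42,303.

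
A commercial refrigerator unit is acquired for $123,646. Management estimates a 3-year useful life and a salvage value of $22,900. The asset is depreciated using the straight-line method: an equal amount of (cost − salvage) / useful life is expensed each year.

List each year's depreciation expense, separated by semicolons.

Depreciable base = $123,646 − $22,900 = $100,746.
Annual expense = $100,746 / 3 = $33,582.
End of year 1: book value $90,064.
End of year 2: book value $56,482.
End of year 3: book value $22,900.

$33,582; $33,582; $33,582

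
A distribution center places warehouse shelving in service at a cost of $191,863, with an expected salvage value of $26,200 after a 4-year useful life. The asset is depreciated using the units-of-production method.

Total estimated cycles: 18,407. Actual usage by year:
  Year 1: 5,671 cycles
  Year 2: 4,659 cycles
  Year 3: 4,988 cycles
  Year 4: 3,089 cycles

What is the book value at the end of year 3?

Depreciable base = $191,863 − $26,200 = $165,663.
Rate = $165,663 / 18,407 cycles = $9 per cycle.
Year 1: 5,671 × $9 = $51,039. Book value $140,824.
Year 2: 4,659 × $9 = $41,931. Book value $98,893.
Year 3: 4,988 × $9 = $44,892. Book value $54,001.

$54,001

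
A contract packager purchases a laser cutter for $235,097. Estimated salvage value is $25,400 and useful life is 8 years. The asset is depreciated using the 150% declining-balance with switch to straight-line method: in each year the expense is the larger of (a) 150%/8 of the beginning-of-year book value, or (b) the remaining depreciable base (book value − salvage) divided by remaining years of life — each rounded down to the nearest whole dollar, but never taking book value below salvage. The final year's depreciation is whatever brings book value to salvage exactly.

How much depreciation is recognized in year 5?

Depreciable base = $235,097 − $25,400 = $209,697.
Year 1: DB = ⌊$235,097 × 150%/8⌋ = $44,080; SL = ⌊$209,697/8⌋ = $26,212 → take DB $44,080. Book value $191,017.
Year 2: DB = ⌊$191,017 × 150%/8⌋ = $35,815; SL = ⌊$165,617/7⌋ = $23,659 → take DB $35,815. Book value $155,202.
Year 3: DB = ⌊$155,202 × 150%/8⌋ = $29,100; SL = ⌊$129,802/6⌋ = $21,633 → take DB $29,100. Book value $126,102.
Year 4: DB = ⌊$126,102 × 150%/8⌋ = $23,644; SL = ⌊$100,702/5⌋ = $20,140 → take DB $23,644. Book value $102,458.
Year 5: DB = ⌊$102,458 × 150%/8⌋ = $19,210; SL = ⌊$77,058/4⌋ = $19,264 → take SL $19,264. Book value $83,194.

$19,264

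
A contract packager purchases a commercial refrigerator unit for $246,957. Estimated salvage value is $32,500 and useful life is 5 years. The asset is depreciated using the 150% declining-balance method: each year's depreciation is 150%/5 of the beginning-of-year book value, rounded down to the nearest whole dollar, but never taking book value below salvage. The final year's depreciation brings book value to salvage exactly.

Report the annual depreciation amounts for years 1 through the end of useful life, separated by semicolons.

Depreciable base = $246,957 − $32,500 = $214,457.
Year 1: ⌊$246,957 × 150%/5⌋ = $74,087. Book value $172,870.
Year 2: ⌊$172,870 × 150%/5⌋ = $51,861. Book value $121,009.
Year 3: ⌊$121,009 × 150%/5⌋ = $36,302. Book value $84,707.
Year 4: ⌊$84,707 × 150%/5⌋ = $25,412. Book value $59,295.
Year 5 (final): $59,295 − $32,500 = $26,795. Book value $32,500.

$74,087; $51,861; $36,302; $25,412; $26,795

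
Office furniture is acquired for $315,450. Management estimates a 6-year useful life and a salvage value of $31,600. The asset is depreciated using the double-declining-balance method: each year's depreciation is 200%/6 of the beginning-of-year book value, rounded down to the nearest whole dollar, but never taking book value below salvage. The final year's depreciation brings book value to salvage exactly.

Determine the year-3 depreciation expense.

$46,733

Depreciable base = $315,450 − $31,600 = $283,850.
Year 1: ⌊$315,450 × 200%/6⌋ = $105,150. Book value $210,300.
Year 2: ⌊$210,300 × 200%/6⌋ = $70,100. Book value $140,200.
Year 3: ⌊$140,200 × 200%/6⌋ = $46,733. Book value $93,467.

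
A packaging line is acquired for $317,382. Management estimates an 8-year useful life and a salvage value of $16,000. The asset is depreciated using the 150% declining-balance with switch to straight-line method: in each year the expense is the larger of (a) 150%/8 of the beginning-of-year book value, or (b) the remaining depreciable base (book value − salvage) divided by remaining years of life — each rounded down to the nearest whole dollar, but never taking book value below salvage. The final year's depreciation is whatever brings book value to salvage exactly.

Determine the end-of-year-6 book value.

Depreciable base = $317,382 − $16,000 = $301,382.
Year 1: DB = ⌊$317,382 × 150%/8⌋ = $59,509; SL = ⌊$301,382/8⌋ = $37,672 → take DB $59,509. Book value $257,873.
Year 2: DB = ⌊$257,873 × 150%/8⌋ = $48,351; SL = ⌊$241,873/7⌋ = $34,553 → take DB $48,351. Book value $209,522.
Year 3: DB = ⌊$209,522 × 150%/8⌋ = $39,285; SL = ⌊$193,522/6⌋ = $32,253 → take DB $39,285. Book value $170,237.
Year 4: DB = ⌊$170,237 × 150%/8⌋ = $31,919; SL = ⌊$154,237/5⌋ = $30,847 → take DB $31,919. Book value $138,318.
Year 5: DB = ⌊$138,318 × 150%/8⌋ = $25,934; SL = ⌊$122,318/4⌋ = $30,579 → take SL $30,579. Book value $107,739.
Year 6: DB = ⌊$107,739 × 150%/8⌋ = $20,201; SL = ⌊$91,739/3⌋ = $30,579 → take SL $30,579. Book value $77,160.

$77,160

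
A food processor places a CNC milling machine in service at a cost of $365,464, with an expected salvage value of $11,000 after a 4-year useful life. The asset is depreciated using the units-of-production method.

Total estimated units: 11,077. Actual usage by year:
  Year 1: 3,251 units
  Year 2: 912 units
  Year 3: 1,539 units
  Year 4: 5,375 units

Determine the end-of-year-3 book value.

Depreciable base = $365,464 − $11,000 = $354,464.
Rate = $354,464 / 11,077 units = $32 per unit.
Year 1: 3,251 × $32 = $104,032. Book value $261,432.
Year 2: 912 × $32 = $29,184. Book value $232,248.
Year 3: 1,539 × $32 = $49,248. Book value $183,000.

$183,000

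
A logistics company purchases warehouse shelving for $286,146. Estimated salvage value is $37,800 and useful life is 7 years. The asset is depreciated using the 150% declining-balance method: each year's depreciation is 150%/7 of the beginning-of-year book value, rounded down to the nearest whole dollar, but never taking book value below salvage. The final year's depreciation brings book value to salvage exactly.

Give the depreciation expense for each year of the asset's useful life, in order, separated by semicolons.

$61,317; $48,177; $37,854; $29,742; $23,369; $18,361; $29,526

Depreciable base = $286,146 − $37,800 = $248,346.
Year 1: ⌊$286,146 × 150%/7⌋ = $61,317. Book value $224,829.
Year 2: ⌊$224,829 × 150%/7⌋ = $48,177. Book value $176,652.
Year 3: ⌊$176,652 × 150%/7⌋ = $37,854. Book value $138,798.
Year 4: ⌊$138,798 × 150%/7⌋ = $29,742. Book value $109,056.
Year 5: ⌊$109,056 × 150%/7⌋ = $23,369. Book value $85,687.
Year 6: ⌊$85,687 × 150%/7⌋ = $18,361. Book value $67,326.
Year 7 (final): $67,326 − $37,800 = $29,526. Book value $37,800.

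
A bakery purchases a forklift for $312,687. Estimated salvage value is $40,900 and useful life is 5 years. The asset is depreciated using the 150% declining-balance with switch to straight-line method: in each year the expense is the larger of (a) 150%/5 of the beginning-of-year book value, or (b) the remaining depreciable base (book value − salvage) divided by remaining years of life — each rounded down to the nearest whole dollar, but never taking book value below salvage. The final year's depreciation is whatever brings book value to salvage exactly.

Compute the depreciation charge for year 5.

Depreciable base = $312,687 − $40,900 = $271,787.
Year 1: DB = ⌊$312,687 × 150%/5⌋ = $93,806; SL = ⌊$271,787/5⌋ = $54,357 → take DB $93,806. Book value $218,881.
Year 2: DB = ⌊$218,881 × 150%/5⌋ = $65,664; SL = ⌊$177,981/4⌋ = $44,495 → take DB $65,664. Book value $153,217.
Year 3: DB = ⌊$153,217 × 150%/5⌋ = $45,965; SL = ⌊$112,317/3⌋ = $37,439 → take DB $45,965. Book value $107,252.
Year 4: DB = ⌊$107,252 × 150%/5⌋ = $32,175; SL = ⌊$66,352/2⌋ = $33,176 → take SL $33,176. Book value $74,076.
Year 5 (final): $74,076 − $40,900 = $33,176. Book value $40,900.

$33,176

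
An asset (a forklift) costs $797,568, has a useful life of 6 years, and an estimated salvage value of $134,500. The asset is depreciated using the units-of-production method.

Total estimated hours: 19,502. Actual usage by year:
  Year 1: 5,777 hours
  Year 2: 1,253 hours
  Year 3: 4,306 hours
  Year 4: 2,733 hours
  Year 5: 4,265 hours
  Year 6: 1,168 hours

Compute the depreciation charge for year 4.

Depreciable base = $797,568 − $134,500 = $663,068.
Rate = $663,068 / 19,502 hours = $34 per hour.
Year 1: 5,777 × $34 = $196,418. Book value $601,150.
Year 2: 1,253 × $34 = $42,602. Book value $558,548.
Year 3: 4,306 × $34 = $146,404. Book value $412,144.
Year 4: 2,733 × $34 = $92,922. Book value $319,222.

$92,922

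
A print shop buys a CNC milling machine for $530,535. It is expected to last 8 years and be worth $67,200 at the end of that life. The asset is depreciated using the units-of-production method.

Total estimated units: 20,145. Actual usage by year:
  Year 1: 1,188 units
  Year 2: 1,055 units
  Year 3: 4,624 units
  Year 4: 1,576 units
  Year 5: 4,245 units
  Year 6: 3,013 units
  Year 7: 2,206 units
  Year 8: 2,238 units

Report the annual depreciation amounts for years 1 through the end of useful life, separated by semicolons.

Depreciable base = $530,535 − $67,200 = $463,335.
Rate = $463,335 / 20,145 units = $23 per unit.
Year 1: 1,188 × $23 = $27,324. Book value $503,211.
Year 2: 1,055 × $23 = $24,265. Book value $478,946.
Year 3: 4,624 × $23 = $106,352. Book value $372,594.
Year 4: 1,576 × $23 = $36,248. Book value $336,346.
Year 5: 4,245 × $23 = $97,635. Book value $238,711.
Year 6: 3,013 × $23 = $69,299. Book value $169,412.
Year 7: 2,206 × $23 = $50,738. Book value $118,674.
Year 8: 2,238 × $23 = $51,474. Book value $67,200.

$27,324; $24,265; $106,352; $36,248; $97,635; $69,299; $50,738; $51,474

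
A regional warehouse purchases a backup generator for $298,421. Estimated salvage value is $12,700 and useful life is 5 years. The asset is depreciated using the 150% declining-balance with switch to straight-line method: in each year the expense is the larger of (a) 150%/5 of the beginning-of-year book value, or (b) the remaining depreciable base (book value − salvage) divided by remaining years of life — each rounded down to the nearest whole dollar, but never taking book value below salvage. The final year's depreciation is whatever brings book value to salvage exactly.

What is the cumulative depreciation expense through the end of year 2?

$152,194

Depreciable base = $298,421 − $12,700 = $285,721.
Year 1: DB = ⌊$298,421 × 150%/5⌋ = $89,526; SL = ⌊$285,721/5⌋ = $57,144 → take DB $89,526. Book value $208,895.
Year 2: DB = ⌊$208,895 × 150%/5⌋ = $62,668; SL = ⌊$196,195/4⌋ = $49,048 → take DB $62,668. Book value $146,227.
Accumulated through year 2 = $298,421 − $146,227 = $152,194.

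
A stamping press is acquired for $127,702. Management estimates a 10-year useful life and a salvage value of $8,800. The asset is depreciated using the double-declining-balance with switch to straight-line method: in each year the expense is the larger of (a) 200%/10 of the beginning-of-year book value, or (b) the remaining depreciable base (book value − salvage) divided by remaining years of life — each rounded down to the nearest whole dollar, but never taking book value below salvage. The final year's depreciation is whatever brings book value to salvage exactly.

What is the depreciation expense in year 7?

$6,695

Depreciable base = $127,702 − $8,800 = $118,902.
Year 1: DB = ⌊$127,702 × 200%/10⌋ = $25,540; SL = ⌊$118,902/10⌋ = $11,890 → take DB $25,540. Book value $102,162.
Year 2: DB = ⌊$102,162 × 200%/10⌋ = $20,432; SL = ⌊$93,362/9⌋ = $10,373 → take DB $20,432. Book value $81,730.
Year 3: DB = ⌊$81,730 × 200%/10⌋ = $16,346; SL = ⌊$72,930/8⌋ = $9,116 → take DB $16,346. Book value $65,384.
Year 4: DB = ⌊$65,384 × 200%/10⌋ = $13,076; SL = ⌊$56,584/7⌋ = $8,083 → take DB $13,076. Book value $52,308.
Year 5: DB = ⌊$52,308 × 200%/10⌋ = $10,461; SL = ⌊$43,508/6⌋ = $7,251 → take DB $10,461. Book value $41,847.
Year 6: DB = ⌊$41,847 × 200%/10⌋ = $8,369; SL = ⌊$33,047/5⌋ = $6,609 → take DB $8,369. Book value $33,478.
Year 7: DB = ⌊$33,478 × 200%/10⌋ = $6,695; SL = ⌊$24,678/4⌋ = $6,169 → take DB $6,695. Book value $26,783.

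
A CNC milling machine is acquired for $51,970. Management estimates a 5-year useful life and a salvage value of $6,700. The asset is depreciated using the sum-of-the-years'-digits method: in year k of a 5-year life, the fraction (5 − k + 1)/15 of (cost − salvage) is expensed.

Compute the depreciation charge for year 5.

$3,018

Depreciable base = $51,970 − $6,700 = $45,270.
Sum of the years' digits = 5+4+3+2+1 = 15.
Year 1: $45,270 × 5/15 = $15,090. Book value $36,880.
Year 2: $45,270 × 4/15 = $12,072. Book value $24,808.
Year 3: $45,270 × 3/15 = $9,054. Book value $15,754.
Year 4: $45,270 × 2/15 = $6,036. Book value $9,718.
Year 5: $45,270 × 1/15 = $3,018. Book value $6,700.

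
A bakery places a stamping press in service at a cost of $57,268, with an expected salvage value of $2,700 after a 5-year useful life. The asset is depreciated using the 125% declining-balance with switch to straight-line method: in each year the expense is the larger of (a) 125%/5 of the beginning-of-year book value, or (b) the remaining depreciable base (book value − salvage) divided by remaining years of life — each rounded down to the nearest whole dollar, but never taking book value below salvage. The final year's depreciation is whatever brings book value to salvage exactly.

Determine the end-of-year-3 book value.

Depreciable base = $57,268 − $2,700 = $54,568.
Year 1: DB = ⌊$57,268 × 125%/5⌋ = $14,317; SL = ⌊$54,568/5⌋ = $10,913 → take DB $14,317. Book value $42,951.
Year 2: DB = ⌊$42,951 × 125%/5⌋ = $10,737; SL = ⌊$40,251/4⌋ = $10,062 → take DB $10,737. Book value $32,214.
Year 3: DB = ⌊$32,214 × 125%/5⌋ = $8,053; SL = ⌊$29,514/3⌋ = $9,838 → take SL $9,838. Book value $22,376.

$22,376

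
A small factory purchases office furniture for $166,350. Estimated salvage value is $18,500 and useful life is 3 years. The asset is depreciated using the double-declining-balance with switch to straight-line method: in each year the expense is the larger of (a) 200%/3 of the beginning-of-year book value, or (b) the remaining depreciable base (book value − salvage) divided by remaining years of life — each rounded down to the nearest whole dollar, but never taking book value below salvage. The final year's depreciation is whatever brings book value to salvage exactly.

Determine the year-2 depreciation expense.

$36,950

Depreciable base = $166,350 − $18,500 = $147,850.
Year 1: DB = ⌊$166,350 × 200%/3⌋ = $110,900; SL = ⌊$147,850/3⌋ = $49,283 → take DB $110,900. Book value $55,450.
Year 2: DB = ⌊$55,450 × 200%/3⌋ = $36,966; SL = ⌊$36,950/2⌋ = $18,475 → take DB $36,966, capped at $36,950. Book value $18,500.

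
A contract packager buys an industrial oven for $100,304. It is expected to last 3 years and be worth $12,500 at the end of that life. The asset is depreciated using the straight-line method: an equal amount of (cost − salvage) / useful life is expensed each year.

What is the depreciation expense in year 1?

Depreciable base = $100,304 − $12,500 = $87,804.
Annual expense = $87,804 / 3 = $29,268.

$29,268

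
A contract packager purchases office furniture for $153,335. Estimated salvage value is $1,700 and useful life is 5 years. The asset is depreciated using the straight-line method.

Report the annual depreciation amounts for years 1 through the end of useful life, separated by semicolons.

Depreciable base = $153,335 − $1,700 = $151,635.
Annual expense = $151,635 / 5 = $30,327.
End of year 1: book value $123,008.
End of year 2: book value $92,681.
End of year 3: book value $62,354.
End of year 4: book value $32,027.
End of year 5: book value $1,700.

$30,327; $30,327; $30,327; $30,327; $30,327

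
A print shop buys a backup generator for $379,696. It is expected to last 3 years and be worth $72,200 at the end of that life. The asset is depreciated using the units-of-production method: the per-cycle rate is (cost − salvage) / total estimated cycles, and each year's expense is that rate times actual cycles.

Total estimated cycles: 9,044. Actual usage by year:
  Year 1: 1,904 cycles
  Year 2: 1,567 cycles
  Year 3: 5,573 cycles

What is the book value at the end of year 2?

$261,682

Depreciable base = $379,696 − $72,200 = $307,496.
Rate = $307,496 / 9,044 cycles = $34 per cycle.
Year 1: 1,904 × $34 = $64,736. Book value $314,960.
Year 2: 1,567 × $34 = $53,278. Book value $261,682.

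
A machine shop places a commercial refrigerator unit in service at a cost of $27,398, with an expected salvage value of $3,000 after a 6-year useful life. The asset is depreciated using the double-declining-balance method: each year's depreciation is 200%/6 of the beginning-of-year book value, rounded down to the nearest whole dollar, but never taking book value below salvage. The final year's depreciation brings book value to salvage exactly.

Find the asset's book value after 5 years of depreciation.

$3,609

Depreciable base = $27,398 − $3,000 = $24,398.
Year 1: ⌊$27,398 × 200%/6⌋ = $9,132. Book value $18,266.
Year 2: ⌊$18,266 × 200%/6⌋ = $6,088. Book value $12,178.
Year 3: ⌊$12,178 × 200%/6⌋ = $4,059. Book value $8,119.
Year 4: ⌊$8,119 × 200%/6⌋ = $2,706. Book value $5,413.
Year 5: ⌊$5,413 × 200%/6⌋ = $1,804. Book value $3,609.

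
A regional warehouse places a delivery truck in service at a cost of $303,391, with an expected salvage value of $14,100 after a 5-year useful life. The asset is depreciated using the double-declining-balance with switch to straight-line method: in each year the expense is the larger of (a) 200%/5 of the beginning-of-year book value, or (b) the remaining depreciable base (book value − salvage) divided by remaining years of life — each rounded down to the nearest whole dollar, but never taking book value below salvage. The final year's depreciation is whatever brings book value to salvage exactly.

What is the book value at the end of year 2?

Depreciable base = $303,391 − $14,100 = $289,291.
Year 1: DB = ⌊$303,391 × 200%/5⌋ = $121,356; SL = ⌊$289,291/5⌋ = $57,858 → take DB $121,356. Book value $182,035.
Year 2: DB = ⌊$182,035 × 200%/5⌋ = $72,814; SL = ⌊$167,935/4⌋ = $41,983 → take DB $72,814. Book value $109,221.

$109,221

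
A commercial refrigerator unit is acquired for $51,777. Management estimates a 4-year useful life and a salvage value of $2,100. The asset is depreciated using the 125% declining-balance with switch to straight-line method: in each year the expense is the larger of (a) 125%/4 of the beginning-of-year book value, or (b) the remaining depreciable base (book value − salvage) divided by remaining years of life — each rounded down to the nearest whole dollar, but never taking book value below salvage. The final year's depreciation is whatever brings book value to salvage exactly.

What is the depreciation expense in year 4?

$11,166

Depreciable base = $51,777 − $2,100 = $49,677.
Year 1: DB = ⌊$51,777 × 125%/4⌋ = $16,180; SL = ⌊$49,677/4⌋ = $12,419 → take DB $16,180. Book value $35,597.
Year 2: DB = ⌊$35,597 × 125%/4⌋ = $11,124; SL = ⌊$33,497/3⌋ = $11,165 → take SL $11,165. Book value $24,432.
Year 3: DB = ⌊$24,432 × 125%/4⌋ = $7,635; SL = ⌊$22,332/2⌋ = $11,166 → take SL $11,166. Book value $13,266.
Year 4 (final): $13,266 − $2,100 = $11,166. Book value $2,100.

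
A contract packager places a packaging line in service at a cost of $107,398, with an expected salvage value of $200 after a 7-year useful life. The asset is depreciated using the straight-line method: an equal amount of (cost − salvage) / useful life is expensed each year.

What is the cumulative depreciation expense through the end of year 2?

$30,628

Depreciable base = $107,398 − $200 = $107,198.
Annual expense = $107,198 / 7 = $15,314.
End of year 1: book value $92,084.
End of year 2: book value $76,770.
Accumulated through year 2 = $107,398 − $76,770 = $30,628.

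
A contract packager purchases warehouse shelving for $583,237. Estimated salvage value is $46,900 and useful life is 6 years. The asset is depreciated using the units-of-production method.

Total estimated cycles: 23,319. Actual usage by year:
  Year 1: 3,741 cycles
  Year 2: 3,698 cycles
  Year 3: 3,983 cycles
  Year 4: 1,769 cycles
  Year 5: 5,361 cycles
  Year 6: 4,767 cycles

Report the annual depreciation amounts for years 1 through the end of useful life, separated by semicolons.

$86,043; $85,054; $91,609; $40,687; $123,303; $109,641

Depreciable base = $583,237 − $46,900 = $536,337.
Rate = $536,337 / 23,319 cycles = $23 per cycle.
Year 1: 3,741 × $23 = $86,043. Book value $497,194.
Year 2: 3,698 × $23 = $85,054. Book value $412,140.
Year 3: 3,983 × $23 = $91,609. Book value $320,531.
Year 4: 1,769 × $23 = $40,687. Book value $279,844.
Year 5: 5,361 × $23 = $123,303. Book value $156,541.
Year 6: 4,767 × $23 = $109,641. Book value $46,900.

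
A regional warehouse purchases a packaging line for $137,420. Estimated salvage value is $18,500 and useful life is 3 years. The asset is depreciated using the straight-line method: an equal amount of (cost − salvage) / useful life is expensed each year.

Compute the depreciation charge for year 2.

$39,640

Depreciable base = $137,420 − $18,500 = $118,920.
Annual expense = $118,920 / 3 = $39,640.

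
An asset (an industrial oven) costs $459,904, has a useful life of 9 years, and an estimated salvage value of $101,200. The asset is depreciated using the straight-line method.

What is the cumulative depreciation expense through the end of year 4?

Depreciable base = $459,904 − $101,200 = $358,704.
Annual expense = $358,704 / 9 = $39,856.
End of year 1: book value $420,048.
End of year 2: book value $380,192.
End of year 3: book value $340,336.
End of year 4: book value $300,480.
Accumulated through year 4 = $459,904 − $300,480 = $159,424.

$159,424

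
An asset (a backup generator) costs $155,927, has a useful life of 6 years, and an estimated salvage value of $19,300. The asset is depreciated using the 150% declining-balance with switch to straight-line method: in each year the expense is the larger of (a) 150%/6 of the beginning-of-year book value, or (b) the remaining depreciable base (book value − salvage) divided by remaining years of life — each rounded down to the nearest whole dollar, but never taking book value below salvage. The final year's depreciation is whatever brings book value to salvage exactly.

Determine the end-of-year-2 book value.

Depreciable base = $155,927 − $19,300 = $136,627.
Year 1: DB = ⌊$155,927 × 150%/6⌋ = $38,981; SL = ⌊$136,627/6⌋ = $22,771 → take DB $38,981. Book value $116,946.
Year 2: DB = ⌊$116,946 × 150%/6⌋ = $29,236; SL = ⌊$97,646/5⌋ = $19,529 → take DB $29,236. Book value $87,710.

$87,710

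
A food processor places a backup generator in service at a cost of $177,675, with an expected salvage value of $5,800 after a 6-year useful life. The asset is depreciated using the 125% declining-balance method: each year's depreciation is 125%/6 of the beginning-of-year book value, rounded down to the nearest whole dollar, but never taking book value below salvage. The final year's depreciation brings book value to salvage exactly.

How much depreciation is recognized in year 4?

Depreciable base = $177,675 − $5,800 = $171,875.
Year 1: ⌊$177,675 × 125%/6⌋ = $37,015. Book value $140,660.
Year 2: ⌊$140,660 × 125%/6⌋ = $29,304. Book value $111,356.
Year 3: ⌊$111,356 × 125%/6⌋ = $23,199. Book value $88,157.
Year 4: ⌊$88,157 × 125%/6⌋ = $18,366. Book value $69,791.

$18,366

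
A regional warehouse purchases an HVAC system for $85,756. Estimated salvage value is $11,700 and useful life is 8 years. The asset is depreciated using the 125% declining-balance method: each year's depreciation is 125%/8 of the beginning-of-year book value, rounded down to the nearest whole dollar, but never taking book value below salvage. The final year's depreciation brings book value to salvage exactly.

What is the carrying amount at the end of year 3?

$51,513

Depreciable base = $85,756 − $11,700 = $74,056.
Year 1: ⌊$85,756 × 125%/8⌋ = $13,399. Book value $72,357.
Year 2: ⌊$72,357 × 125%/8⌋ = $11,305. Book value $61,052.
Year 3: ⌊$61,052 × 125%/8⌋ = $9,539. Book value $51,513.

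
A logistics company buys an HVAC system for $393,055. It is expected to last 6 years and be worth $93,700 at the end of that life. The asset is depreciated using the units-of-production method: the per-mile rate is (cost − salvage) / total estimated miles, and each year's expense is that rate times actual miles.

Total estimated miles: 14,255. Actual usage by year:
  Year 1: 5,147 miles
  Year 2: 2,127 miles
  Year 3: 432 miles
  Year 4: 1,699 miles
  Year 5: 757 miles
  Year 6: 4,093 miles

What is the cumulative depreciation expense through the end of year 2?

$152,754

Depreciable base = $393,055 − $93,700 = $299,355.
Rate = $299,355 / 14,255 miles = $21 per mile.
Year 1: 5,147 × $21 = $108,087. Book value $284,968.
Year 2: 2,127 × $21 = $44,667. Book value $240,301.
Accumulated through year 2 = $393,055 − $240,301 = $152,754.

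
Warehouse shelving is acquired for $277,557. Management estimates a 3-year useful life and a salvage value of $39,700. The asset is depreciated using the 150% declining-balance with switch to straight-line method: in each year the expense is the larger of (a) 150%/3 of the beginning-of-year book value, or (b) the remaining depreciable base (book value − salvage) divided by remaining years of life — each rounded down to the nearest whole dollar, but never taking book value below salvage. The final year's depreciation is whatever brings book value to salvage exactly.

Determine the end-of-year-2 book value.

$69,390

Depreciable base = $277,557 − $39,700 = $237,857.
Year 1: DB = ⌊$277,557 × 150%/3⌋ = $138,778; SL = ⌊$237,857/3⌋ = $79,285 → take DB $138,778. Book value $138,779.
Year 2: DB = ⌊$138,779 × 150%/3⌋ = $69,389; SL = ⌊$99,079/2⌋ = $49,539 → take DB $69,389. Book value $69,390.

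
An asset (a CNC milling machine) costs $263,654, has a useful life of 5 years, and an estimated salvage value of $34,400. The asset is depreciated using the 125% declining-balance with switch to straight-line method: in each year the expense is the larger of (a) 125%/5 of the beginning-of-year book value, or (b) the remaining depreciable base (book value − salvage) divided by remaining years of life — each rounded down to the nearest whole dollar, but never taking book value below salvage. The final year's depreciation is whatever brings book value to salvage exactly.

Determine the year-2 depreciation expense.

Depreciable base = $263,654 − $34,400 = $229,254.
Year 1: DB = ⌊$263,654 × 125%/5⌋ = $65,913; SL = ⌊$229,254/5⌋ = $45,850 → take DB $65,913. Book value $197,741.
Year 2: DB = ⌊$197,741 × 125%/5⌋ = $49,435; SL = ⌊$163,341/4⌋ = $40,835 → take DB $49,435. Book value $148,306.

$49,435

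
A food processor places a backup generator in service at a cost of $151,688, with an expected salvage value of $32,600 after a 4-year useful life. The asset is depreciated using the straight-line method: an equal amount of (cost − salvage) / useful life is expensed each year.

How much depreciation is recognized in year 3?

Depreciable base = $151,688 − $32,600 = $119,088.
Annual expense = $119,088 / 4 = $29,772.

$29,772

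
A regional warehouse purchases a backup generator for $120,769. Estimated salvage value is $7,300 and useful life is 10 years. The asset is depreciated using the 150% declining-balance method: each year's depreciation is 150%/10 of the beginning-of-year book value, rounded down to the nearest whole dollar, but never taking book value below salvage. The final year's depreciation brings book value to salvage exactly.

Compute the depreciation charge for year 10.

Depreciable base = $120,769 − $7,300 = $113,469.
Year 1: ⌊$120,769 × 150%/10⌋ = $18,115. Book value $102,654.
Year 2: ⌊$102,654 × 150%/10⌋ = $15,398. Book value $87,256.
Year 3: ⌊$87,256 × 150%/10⌋ = $13,088. Book value $74,168.
Year 4: ⌊$74,168 × 150%/10⌋ = $11,125. Book value $63,043.
Year 5: ⌊$63,043 × 150%/10⌋ = $9,456. Book value $53,587.
Year 6: ⌊$53,587 × 150%/10⌋ = $8,038. Book value $45,549.
Year 7: ⌊$45,549 × 150%/10⌋ = $6,832. Book value $38,717.
Year 8: ⌊$38,717 × 150%/10⌋ = $5,807. Book value $32,910.
Year 9: ⌊$32,910 × 150%/10⌋ = $4,936. Book value $27,974.
Year 10 (final): $27,974 − $7,300 = $20,674. Book value $7,300.

$20,674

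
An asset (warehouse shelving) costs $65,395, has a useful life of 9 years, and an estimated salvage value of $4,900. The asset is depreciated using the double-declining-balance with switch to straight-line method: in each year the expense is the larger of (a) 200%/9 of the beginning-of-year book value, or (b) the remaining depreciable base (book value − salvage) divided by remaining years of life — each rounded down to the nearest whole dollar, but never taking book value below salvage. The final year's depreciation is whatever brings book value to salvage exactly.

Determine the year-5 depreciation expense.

$5,318

Depreciable base = $65,395 − $4,900 = $60,495.
Year 1: DB = ⌊$65,395 × 200%/9⌋ = $14,532; SL = ⌊$60,495/9⌋ = $6,721 → take DB $14,532. Book value $50,863.
Year 2: DB = ⌊$50,863 × 200%/9⌋ = $11,302; SL = ⌊$45,963/8⌋ = $5,745 → take DB $11,302. Book value $39,561.
Year 3: DB = ⌊$39,561 × 200%/9⌋ = $8,791; SL = ⌊$34,661/7⌋ = $4,951 → take DB $8,791. Book value $30,770.
Year 4: DB = ⌊$30,770 × 200%/9⌋ = $6,837; SL = ⌊$25,870/6⌋ = $4,311 → take DB $6,837. Book value $23,933.
Year 5: DB = ⌊$23,933 × 200%/9⌋ = $5,318; SL = ⌊$19,033/5⌋ = $3,806 → take DB $5,318. Book value $18,615.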